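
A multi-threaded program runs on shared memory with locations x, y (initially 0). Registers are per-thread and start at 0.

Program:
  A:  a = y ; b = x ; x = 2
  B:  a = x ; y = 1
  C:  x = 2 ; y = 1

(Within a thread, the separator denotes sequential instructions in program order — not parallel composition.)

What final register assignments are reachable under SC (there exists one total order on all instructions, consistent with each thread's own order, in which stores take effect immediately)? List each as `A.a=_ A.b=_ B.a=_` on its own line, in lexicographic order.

outcome vector order: (A.a,A.b,B.a)
|SC outcomes| = 7

A.a=0 A.b=0 B.a=0
A.a=0 A.b=0 B.a=2
A.a=0 A.b=2 B.a=0
A.a=0 A.b=2 B.a=2
A.a=1 A.b=0 B.a=0
A.a=1 A.b=2 B.a=0
A.a=1 A.b=2 B.a=2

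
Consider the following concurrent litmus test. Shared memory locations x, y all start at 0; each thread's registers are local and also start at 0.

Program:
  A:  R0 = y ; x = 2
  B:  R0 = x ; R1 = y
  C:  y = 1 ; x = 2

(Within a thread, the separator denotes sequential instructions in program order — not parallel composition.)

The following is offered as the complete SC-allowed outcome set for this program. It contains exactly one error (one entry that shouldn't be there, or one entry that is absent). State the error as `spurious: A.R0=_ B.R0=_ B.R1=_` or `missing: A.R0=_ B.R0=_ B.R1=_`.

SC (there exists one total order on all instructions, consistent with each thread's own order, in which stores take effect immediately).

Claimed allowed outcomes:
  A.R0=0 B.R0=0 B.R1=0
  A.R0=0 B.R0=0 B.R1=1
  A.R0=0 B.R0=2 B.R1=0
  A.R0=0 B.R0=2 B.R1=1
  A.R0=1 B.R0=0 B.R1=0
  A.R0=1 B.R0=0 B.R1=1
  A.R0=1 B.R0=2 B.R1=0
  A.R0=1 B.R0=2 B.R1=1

outcome vector order: (A.R0,B.R0,B.R1)
SC: 7 outcomes — {(0,0,0), (0,0,1), (0,2,0), (0,2,1), (1,0,0), (1,0,1), (1,2,1)}
claimed∖SC = {(1,2,0)}

spurious: A.R0=1 B.R0=2 B.R1=0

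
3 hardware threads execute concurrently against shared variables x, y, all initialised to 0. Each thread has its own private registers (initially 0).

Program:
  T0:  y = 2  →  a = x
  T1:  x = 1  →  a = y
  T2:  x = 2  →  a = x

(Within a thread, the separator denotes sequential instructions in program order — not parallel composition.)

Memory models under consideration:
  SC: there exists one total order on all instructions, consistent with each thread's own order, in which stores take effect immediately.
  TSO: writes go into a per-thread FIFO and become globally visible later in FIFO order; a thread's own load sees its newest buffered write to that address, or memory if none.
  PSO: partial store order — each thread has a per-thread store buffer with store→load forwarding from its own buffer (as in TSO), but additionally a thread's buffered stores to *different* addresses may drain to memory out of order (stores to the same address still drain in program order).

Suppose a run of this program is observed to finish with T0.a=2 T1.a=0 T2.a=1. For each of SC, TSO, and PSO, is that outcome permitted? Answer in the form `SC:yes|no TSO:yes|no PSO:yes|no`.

outcome vector order: (T0.a,T1.a,T2.a)
SC: 9 outcomes — {(0,2,1); (0,2,2); (1,0,1); (1,0,2); (1,2,1); (1,2,2); (2,0,2); (2,2,1); (2,2,2)}
TSO: 12 outcomes — {(0,0,1); (0,0,2); (0,2,1); (0,2,2); (1,0,1); (1,0,2); (1,2,1); (1,2,2); (2,0,1); (2,0,2); (2,2,1); (2,2,2)}
PSO: 12 outcomes — {(0,0,1); (0,0,2); (0,2,1); (0,2,2); (1,0,1); (1,0,2); (1,2,1); (1,2,2); (2,0,1); (2,0,2); (2,2,1); (2,2,2)}
target (2,0,1) ∈ {TSO,PSO}

SC:no TSO:yes PSO:yes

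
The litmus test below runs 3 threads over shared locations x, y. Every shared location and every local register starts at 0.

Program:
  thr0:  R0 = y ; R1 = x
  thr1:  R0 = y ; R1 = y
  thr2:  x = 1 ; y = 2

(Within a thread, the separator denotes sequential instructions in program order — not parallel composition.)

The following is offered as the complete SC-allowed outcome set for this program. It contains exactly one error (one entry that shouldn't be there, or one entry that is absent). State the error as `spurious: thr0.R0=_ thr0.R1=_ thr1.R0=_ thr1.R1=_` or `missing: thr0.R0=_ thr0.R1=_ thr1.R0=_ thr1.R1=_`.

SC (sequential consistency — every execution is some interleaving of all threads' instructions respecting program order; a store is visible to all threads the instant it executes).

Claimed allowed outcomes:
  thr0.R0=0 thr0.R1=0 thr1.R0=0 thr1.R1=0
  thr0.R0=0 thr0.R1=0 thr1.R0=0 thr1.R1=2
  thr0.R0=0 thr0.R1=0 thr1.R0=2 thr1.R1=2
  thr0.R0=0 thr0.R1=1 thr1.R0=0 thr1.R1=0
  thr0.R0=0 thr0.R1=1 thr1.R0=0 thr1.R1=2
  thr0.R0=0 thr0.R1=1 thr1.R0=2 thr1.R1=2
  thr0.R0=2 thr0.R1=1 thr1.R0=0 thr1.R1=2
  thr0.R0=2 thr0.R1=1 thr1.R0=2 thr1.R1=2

outcome vector order: (thr0.R0,thr0.R1,thr1.R0,thr1.R1)
under SC → 0/0/0/0 0/0/0/2 0/0/2/2 0/1/0/0 0/1/0/2 0/1/2/2 2/1/0/0 2/1/0/2 2/1/2/2
SC∖claimed = {2/1/0/0}

missing: thr0.R0=2 thr0.R1=1 thr1.R0=0 thr1.R1=0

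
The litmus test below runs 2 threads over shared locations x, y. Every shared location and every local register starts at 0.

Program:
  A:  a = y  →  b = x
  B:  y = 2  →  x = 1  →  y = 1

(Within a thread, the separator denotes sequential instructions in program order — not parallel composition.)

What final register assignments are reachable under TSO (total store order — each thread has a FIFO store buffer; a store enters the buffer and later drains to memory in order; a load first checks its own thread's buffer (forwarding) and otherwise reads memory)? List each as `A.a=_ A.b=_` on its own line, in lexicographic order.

outcome vector order: (A.a,A.b)
|TSO outcomes| = 5

A.a=0 A.b=0
A.a=0 A.b=1
A.a=1 A.b=1
A.a=2 A.b=0
A.a=2 A.b=1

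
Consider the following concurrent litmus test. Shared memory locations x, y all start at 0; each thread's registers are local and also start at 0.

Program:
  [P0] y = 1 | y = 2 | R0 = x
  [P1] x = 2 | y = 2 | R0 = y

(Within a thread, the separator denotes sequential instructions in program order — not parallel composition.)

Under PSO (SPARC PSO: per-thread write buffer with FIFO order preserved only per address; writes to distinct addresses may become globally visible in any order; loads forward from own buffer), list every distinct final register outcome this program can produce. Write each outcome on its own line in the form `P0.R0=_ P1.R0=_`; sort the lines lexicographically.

outcome vector order: (P0.R0,P1.R0)
|PSO outcomes| = 4

P0.R0=0 P1.R0=1
P0.R0=0 P1.R0=2
P0.R0=2 P1.R0=1
P0.R0=2 P1.R0=2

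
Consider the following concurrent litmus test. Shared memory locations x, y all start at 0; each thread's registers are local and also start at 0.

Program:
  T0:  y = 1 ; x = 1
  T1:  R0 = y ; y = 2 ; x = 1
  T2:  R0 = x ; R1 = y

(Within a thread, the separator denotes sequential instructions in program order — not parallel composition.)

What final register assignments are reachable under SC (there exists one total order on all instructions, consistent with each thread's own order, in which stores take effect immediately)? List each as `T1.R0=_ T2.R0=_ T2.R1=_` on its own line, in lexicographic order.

outcome vector order: (T1.R0,T2.R0,T2.R1)
|SC outcomes| = 10

T1.R0=0 T2.R0=0 T2.R1=0
T1.R0=0 T2.R0=0 T2.R1=1
T1.R0=0 T2.R0=0 T2.R1=2
T1.R0=0 T2.R0=1 T2.R1=1
T1.R0=0 T2.R0=1 T2.R1=2
T1.R0=1 T2.R0=0 T2.R1=0
T1.R0=1 T2.R0=0 T2.R1=1
T1.R0=1 T2.R0=0 T2.R1=2
T1.R0=1 T2.R0=1 T2.R1=1
T1.R0=1 T2.R0=1 T2.R1=2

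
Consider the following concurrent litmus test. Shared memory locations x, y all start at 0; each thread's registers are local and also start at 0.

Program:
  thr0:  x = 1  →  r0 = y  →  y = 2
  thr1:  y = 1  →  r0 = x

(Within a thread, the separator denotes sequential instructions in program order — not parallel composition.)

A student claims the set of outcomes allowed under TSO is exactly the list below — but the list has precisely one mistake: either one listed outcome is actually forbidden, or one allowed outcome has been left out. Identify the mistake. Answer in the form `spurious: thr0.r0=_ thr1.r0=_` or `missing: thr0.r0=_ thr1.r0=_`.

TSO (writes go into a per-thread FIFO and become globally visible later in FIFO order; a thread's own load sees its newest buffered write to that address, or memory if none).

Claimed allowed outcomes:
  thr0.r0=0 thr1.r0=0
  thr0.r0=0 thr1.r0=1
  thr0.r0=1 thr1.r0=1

outcome vector order: (thr0.r0,thr1.r0)
[TSO] allowed = {(0,0), (0,1), (1,0), (1,1)}
TSO∖claimed = {(1,0)}

missing: thr0.r0=1 thr1.r0=0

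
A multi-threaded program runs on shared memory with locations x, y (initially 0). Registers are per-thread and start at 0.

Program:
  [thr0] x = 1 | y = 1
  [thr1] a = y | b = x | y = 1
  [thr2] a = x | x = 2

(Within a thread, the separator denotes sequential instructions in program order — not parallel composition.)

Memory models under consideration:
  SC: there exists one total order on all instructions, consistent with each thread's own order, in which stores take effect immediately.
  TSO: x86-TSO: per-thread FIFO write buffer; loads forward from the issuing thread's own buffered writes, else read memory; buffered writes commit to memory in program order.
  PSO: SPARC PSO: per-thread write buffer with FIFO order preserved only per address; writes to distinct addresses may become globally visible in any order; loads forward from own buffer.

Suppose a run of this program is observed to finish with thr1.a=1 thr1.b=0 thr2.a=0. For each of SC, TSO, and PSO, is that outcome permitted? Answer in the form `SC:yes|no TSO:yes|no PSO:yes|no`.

outcome vector order: (thr1.a,thr1.b,thr2.a)
[SC] allowed = {0/0/0; 0/0/1; 0/1/0; 0/1/1; 0/2/0; 0/2/1; 1/1/0; 1/1/1; 1/2/0; 1/2/1}
[TSO] allowed = {0/0/0; 0/0/1; 0/1/0; 0/1/1; 0/2/0; 0/2/1; 1/1/0; 1/1/1; 1/2/0; 1/2/1}
[PSO] allowed = {0/0/0; 0/0/1; 0/1/0; 0/1/1; 0/2/0; 0/2/1; 1/0/0; 1/0/1; 1/1/0; 1/1/1; 1/2/0; 1/2/1}
target 1/0/0 ∈ {PSO}

SC:no TSO:no PSO:yes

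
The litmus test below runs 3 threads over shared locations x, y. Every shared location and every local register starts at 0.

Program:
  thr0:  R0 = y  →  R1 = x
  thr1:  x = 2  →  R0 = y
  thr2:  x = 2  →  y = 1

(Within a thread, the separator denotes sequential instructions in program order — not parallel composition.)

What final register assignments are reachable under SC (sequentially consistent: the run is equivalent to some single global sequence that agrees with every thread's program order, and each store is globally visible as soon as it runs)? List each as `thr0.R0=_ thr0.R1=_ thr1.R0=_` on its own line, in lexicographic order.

outcome vector order: (thr0.R0,thr0.R1,thr1.R0)
|SC outcomes| = 6

thr0.R0=0 thr0.R1=0 thr1.R0=0
thr0.R0=0 thr0.R1=0 thr1.R0=1
thr0.R0=0 thr0.R1=2 thr1.R0=0
thr0.R0=0 thr0.R1=2 thr1.R0=1
thr0.R0=1 thr0.R1=2 thr1.R0=0
thr0.R0=1 thr0.R1=2 thr1.R0=1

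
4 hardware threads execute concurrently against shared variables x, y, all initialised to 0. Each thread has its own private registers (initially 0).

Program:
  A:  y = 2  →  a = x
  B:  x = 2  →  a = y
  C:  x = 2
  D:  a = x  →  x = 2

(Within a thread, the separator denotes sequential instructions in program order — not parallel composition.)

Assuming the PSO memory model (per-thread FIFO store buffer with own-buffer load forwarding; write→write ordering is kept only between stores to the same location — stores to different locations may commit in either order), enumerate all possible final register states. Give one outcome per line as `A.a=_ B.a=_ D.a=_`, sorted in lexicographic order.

outcome vector order: (A.a,B.a,D.a)
|PSO outcomes| = 8

A.a=0 B.a=0 D.a=0
A.a=0 B.a=0 D.a=2
A.a=0 B.a=2 D.a=0
A.a=0 B.a=2 D.a=2
A.a=2 B.a=0 D.a=0
A.a=2 B.a=0 D.a=2
A.a=2 B.a=2 D.a=0
A.a=2 B.a=2 D.a=2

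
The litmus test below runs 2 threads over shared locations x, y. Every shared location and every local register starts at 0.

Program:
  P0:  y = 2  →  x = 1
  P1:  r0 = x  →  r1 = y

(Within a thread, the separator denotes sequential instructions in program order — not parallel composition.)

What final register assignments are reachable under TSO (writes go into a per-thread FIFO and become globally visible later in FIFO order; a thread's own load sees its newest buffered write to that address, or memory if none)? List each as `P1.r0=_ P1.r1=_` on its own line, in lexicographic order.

P1.r0=0 P1.r1=0
P1.r0=0 P1.r1=2
P1.r0=1 P1.r1=2

outcome vector order: (P1.r0,P1.r1)
|TSO outcomes| = 3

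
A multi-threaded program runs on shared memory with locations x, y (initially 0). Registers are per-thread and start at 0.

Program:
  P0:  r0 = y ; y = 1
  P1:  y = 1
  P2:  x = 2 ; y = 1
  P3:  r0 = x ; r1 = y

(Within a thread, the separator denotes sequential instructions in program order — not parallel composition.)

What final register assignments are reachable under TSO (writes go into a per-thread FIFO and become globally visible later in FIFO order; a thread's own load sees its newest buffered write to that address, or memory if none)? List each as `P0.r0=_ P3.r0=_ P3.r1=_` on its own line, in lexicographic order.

outcome vector order: (P0.r0,P3.r0,P3.r1)
|TSO outcomes| = 8

P0.r0=0 P3.r0=0 P3.r1=0
P0.r0=0 P3.r0=0 P3.r1=1
P0.r0=0 P3.r0=2 P3.r1=0
P0.r0=0 P3.r0=2 P3.r1=1
P0.r0=1 P3.r0=0 P3.r1=0
P0.r0=1 P3.r0=0 P3.r1=1
P0.r0=1 P3.r0=2 P3.r1=0
P0.r0=1 P3.r0=2 P3.r1=1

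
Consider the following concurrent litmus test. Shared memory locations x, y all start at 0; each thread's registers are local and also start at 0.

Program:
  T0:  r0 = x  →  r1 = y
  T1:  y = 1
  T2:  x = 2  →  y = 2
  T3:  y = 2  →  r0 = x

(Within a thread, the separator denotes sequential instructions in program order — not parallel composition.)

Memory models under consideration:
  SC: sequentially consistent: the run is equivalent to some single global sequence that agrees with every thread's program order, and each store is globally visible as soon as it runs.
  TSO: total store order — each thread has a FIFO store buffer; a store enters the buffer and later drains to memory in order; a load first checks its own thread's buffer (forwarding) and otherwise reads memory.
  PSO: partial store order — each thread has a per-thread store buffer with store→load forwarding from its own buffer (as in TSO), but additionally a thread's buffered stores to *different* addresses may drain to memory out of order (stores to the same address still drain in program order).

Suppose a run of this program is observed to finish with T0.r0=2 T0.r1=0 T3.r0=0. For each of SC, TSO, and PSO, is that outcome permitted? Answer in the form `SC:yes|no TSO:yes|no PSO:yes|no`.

outcome vector order: (T0.r0,T0.r1,T3.r0)
SC (11): <0 0 0>, <0 0 2>, <0 1 0>, <0 1 2>, <0 2 0>, <0 2 2>, <2 0 2>, <2 1 0>, <2 1 2>, <2 2 0>, <2 2 2>
TSO (12): <0 0 0>, <0 0 2>, <0 1 0>, <0 1 2>, <0 2 0>, <0 2 2>, <2 0 0>, <2 0 2>, <2 1 0>, <2 1 2>, <2 2 0>, <2 2 2>
PSO (12): <0 0 0>, <0 0 2>, <0 1 0>, <0 1 2>, <0 2 0>, <0 2 2>, <2 0 0>, <2 0 2>, <2 1 0>, <2 1 2>, <2 2 0>, <2 2 2>
target <2 0 0> ∈ {TSO,PSO}

SC:no TSO:yes PSO:yes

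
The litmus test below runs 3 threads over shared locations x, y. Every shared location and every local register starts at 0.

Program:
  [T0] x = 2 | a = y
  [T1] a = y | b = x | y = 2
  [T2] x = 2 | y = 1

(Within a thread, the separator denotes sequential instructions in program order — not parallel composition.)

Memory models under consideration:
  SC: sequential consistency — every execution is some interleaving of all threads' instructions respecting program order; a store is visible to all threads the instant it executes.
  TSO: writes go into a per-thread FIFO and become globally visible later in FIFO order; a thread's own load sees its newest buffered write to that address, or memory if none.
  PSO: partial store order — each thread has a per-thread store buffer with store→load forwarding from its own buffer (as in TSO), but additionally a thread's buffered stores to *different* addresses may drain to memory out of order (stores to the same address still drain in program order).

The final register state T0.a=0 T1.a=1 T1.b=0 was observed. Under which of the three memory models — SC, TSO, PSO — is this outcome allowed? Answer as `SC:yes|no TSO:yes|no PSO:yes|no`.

SC:no TSO:no PSO:yes

outcome vector order: (T0.a,T1.a,T1.b)
[SC] allowed = {(0,0,0), (0,0,2), (0,1,2), (1,0,0), (1,0,2), (1,1,2), (2,0,0), (2,0,2), (2,1,2)}
[TSO] allowed = {(0,0,0), (0,0,2), (0,1,2), (1,0,0), (1,0,2), (1,1,2), (2,0,0), (2,0,2), (2,1,2)}
[PSO] allowed = {(0,0,0), (0,0,2), (0,1,0), (0,1,2), (1,0,0), (1,0,2), (1,1,0), (1,1,2), (2,0,0), (2,0,2), (2,1,0), (2,1,2)}
target (0,1,0) ∈ {PSO}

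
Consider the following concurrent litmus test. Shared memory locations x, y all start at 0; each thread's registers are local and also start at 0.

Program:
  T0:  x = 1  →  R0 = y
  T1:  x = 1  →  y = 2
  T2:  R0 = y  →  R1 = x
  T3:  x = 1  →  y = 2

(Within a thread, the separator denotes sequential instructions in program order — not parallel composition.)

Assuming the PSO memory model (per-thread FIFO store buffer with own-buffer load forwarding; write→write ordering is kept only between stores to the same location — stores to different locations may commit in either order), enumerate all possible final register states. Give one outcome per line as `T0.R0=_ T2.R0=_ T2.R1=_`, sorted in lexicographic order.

T0.R0=0 T2.R0=0 T2.R1=0
T0.R0=0 T2.R0=0 T2.R1=1
T0.R0=0 T2.R0=2 T2.R1=0
T0.R0=0 T2.R0=2 T2.R1=1
T0.R0=2 T2.R0=0 T2.R1=0
T0.R0=2 T2.R0=0 T2.R1=1
T0.R0=2 T2.R0=2 T2.R1=0
T0.R0=2 T2.R0=2 T2.R1=1

outcome vector order: (T0.R0,T2.R0,T2.R1)
|PSO outcomes| = 8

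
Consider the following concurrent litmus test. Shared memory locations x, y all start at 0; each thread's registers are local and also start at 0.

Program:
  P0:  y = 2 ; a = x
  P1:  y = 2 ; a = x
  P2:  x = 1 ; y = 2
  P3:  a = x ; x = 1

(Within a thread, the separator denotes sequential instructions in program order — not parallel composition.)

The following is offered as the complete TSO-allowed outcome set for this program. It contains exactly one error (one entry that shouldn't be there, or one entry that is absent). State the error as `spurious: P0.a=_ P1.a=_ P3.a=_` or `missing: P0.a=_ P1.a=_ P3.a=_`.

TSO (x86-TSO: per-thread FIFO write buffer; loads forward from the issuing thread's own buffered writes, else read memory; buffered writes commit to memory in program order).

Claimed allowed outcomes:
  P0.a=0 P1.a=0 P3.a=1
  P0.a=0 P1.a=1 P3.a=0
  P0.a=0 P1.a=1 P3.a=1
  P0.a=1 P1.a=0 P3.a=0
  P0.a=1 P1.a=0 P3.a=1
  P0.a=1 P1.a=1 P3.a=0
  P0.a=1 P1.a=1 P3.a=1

missing: P0.a=0 P1.a=0 P3.a=0

outcome vector order: (P0.a,P1.a,P3.a)
TSO: 8 outcomes — {000, 001, 010, 011, 100, 101, 110, 111}
TSO∖claimed = {000}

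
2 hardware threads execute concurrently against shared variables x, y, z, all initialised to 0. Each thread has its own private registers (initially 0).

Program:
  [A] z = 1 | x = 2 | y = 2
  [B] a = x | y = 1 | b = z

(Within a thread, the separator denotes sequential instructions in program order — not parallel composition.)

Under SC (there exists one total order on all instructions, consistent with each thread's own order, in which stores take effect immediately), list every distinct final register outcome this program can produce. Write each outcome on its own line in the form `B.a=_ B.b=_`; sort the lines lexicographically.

outcome vector order: (B.a,B.b)
|SC outcomes| = 3

B.a=0 B.b=0
B.a=0 B.b=1
B.a=2 B.b=1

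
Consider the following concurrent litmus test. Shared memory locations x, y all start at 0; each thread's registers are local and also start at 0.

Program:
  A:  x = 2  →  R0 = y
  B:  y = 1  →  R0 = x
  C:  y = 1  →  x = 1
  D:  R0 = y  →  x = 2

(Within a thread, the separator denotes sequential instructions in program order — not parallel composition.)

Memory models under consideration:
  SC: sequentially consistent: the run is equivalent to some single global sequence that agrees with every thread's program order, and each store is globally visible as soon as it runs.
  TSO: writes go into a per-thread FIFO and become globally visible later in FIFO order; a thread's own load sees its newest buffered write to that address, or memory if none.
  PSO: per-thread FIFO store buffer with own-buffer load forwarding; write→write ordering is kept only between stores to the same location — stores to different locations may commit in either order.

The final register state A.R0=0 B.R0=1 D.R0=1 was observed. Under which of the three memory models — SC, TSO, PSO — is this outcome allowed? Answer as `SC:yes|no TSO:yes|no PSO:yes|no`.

SC:yes TSO:yes PSO:yes

outcome vector order: (A.R0,B.R0,D.R0)
SC (10): 010 011 020 021 100 101 110 111 120 121
TSO (12): 000 001 010 011 020 021 100 101 110 111 120 121
PSO (12): 000 001 010 011 020 021 100 101 110 111 120 121
target 011 ∈ {SC,TSO,PSO}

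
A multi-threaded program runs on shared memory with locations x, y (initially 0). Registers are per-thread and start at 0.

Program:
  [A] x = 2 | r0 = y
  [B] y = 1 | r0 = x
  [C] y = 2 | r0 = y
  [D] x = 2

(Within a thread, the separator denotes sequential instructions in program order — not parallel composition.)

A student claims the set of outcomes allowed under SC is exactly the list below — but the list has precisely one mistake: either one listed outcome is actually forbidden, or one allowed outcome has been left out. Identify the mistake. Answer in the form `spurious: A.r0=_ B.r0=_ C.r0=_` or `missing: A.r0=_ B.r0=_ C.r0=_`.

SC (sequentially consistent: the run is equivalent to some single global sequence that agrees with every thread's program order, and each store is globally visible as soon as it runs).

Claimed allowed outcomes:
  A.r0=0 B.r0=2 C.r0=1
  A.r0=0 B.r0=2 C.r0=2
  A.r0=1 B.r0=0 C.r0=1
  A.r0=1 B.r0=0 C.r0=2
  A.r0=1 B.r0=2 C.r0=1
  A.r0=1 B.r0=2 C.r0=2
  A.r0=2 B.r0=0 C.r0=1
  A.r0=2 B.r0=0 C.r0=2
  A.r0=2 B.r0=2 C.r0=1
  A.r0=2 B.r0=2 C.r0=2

outcome vector order: (A.r0,B.r0,C.r0)
SC: 9 outcomes — {021 022 101 102 121 122 202 221 222}
claimed∖SC = {201}

spurious: A.r0=2 B.r0=0 C.r0=1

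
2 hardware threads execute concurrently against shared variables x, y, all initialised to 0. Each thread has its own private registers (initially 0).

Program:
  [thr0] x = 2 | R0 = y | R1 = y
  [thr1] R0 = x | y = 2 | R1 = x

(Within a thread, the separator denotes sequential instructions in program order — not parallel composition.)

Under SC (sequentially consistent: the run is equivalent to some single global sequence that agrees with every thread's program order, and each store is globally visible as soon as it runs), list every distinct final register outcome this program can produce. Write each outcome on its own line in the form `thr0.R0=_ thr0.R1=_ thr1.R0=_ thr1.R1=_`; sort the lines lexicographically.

outcome vector order: (thr0.R0,thr0.R1,thr1.R0,thr1.R1)
|SC outcomes| = 7

thr0.R0=0 thr0.R1=0 thr1.R0=0 thr1.R1=2
thr0.R0=0 thr0.R1=0 thr1.R0=2 thr1.R1=2
thr0.R0=0 thr0.R1=2 thr1.R0=0 thr1.R1=2
thr0.R0=0 thr0.R1=2 thr1.R0=2 thr1.R1=2
thr0.R0=2 thr0.R1=2 thr1.R0=0 thr1.R1=0
thr0.R0=2 thr0.R1=2 thr1.R0=0 thr1.R1=2
thr0.R0=2 thr0.R1=2 thr1.R0=2 thr1.R1=2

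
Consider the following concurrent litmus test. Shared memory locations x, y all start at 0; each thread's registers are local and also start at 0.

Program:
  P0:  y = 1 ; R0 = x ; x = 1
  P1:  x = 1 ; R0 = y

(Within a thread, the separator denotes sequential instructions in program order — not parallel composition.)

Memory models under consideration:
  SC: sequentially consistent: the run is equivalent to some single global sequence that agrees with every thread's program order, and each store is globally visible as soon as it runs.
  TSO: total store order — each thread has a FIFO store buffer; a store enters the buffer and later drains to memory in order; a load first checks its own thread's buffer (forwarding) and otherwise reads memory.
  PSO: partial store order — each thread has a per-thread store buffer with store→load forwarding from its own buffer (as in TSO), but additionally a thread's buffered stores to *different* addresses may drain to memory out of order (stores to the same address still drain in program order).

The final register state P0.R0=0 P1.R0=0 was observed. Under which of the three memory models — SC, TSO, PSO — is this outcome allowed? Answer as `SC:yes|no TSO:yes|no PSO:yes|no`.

outcome vector order: (P0.R0,P1.R0)
[SC] allowed = {(0,1), (1,0), (1,1)}
[TSO] allowed = {(0,0), (0,1), (1,0), (1,1)}
[PSO] allowed = {(0,0), (0,1), (1,0), (1,1)}
target (0,0) ∈ {TSO,PSO}

SC:no TSO:yes PSO:yes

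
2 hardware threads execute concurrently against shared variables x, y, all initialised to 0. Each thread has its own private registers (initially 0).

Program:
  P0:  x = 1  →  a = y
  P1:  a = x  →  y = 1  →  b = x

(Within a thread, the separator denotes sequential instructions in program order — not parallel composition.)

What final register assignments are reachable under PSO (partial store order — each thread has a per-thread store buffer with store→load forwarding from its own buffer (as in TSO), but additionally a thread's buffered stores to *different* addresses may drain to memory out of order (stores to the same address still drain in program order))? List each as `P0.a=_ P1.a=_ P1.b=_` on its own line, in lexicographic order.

outcome vector order: (P0.a,P1.a,P1.b)
|PSO outcomes| = 6

P0.a=0 P1.a=0 P1.b=0
P0.a=0 P1.a=0 P1.b=1
P0.a=0 P1.a=1 P1.b=1
P0.a=1 P1.a=0 P1.b=0
P0.a=1 P1.a=0 P1.b=1
P0.a=1 P1.a=1 P1.b=1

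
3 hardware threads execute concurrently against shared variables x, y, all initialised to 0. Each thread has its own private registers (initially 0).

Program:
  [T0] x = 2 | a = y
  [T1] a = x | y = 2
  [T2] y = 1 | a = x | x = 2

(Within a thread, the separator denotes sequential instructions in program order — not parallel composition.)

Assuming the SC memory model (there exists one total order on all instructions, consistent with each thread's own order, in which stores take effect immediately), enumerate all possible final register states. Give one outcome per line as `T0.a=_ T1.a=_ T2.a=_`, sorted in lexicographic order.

T0.a=0 T1.a=0 T2.a=2
T0.a=0 T1.a=2 T2.a=2
T0.a=1 T1.a=0 T2.a=0
T0.a=1 T1.a=0 T2.a=2
T0.a=1 T1.a=2 T2.a=0
T0.a=1 T1.a=2 T2.a=2
T0.a=2 T1.a=0 T2.a=0
T0.a=2 T1.a=0 T2.a=2
T0.a=2 T1.a=2 T2.a=0
T0.a=2 T1.a=2 T2.a=2

outcome vector order: (T0.a,T1.a,T2.a)
|SC outcomes| = 10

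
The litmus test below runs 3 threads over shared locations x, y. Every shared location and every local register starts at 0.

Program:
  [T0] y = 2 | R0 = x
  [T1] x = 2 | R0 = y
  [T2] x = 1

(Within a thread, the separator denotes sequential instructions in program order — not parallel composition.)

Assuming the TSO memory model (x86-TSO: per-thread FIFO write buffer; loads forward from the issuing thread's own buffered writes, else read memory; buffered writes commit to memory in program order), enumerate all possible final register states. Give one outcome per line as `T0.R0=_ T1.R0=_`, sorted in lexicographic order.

outcome vector order: (T0.R0,T1.R0)
|TSO outcomes| = 6

T0.R0=0 T1.R0=0
T0.R0=0 T1.R0=2
T0.R0=1 T1.R0=0
T0.R0=1 T1.R0=2
T0.R0=2 T1.R0=0
T0.R0=2 T1.R0=2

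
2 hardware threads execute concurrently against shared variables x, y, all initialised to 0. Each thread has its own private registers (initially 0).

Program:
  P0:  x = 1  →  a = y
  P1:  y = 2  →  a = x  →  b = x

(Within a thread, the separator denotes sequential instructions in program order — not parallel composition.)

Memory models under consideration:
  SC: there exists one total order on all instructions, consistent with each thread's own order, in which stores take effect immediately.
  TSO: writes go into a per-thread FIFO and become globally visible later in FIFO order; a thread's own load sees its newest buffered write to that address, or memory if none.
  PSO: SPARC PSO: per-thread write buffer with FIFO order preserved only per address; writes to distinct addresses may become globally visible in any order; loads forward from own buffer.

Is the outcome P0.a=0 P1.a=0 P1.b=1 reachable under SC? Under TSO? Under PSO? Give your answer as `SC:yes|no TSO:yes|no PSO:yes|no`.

outcome vector order: (P0.a,P1.a,P1.b)
SC: 4 outcomes — {(0,1,1); (2,0,0); (2,0,1); (2,1,1)}
TSO: 6 outcomes — {(0,0,0); (0,0,1); (0,1,1); (2,0,0); (2,0,1); (2,1,1)}
PSO: 6 outcomes — {(0,0,0); (0,0,1); (0,1,1); (2,0,0); (2,0,1); (2,1,1)}
target (0,0,1) ∈ {TSO,PSO}

SC:no TSO:yes PSO:yes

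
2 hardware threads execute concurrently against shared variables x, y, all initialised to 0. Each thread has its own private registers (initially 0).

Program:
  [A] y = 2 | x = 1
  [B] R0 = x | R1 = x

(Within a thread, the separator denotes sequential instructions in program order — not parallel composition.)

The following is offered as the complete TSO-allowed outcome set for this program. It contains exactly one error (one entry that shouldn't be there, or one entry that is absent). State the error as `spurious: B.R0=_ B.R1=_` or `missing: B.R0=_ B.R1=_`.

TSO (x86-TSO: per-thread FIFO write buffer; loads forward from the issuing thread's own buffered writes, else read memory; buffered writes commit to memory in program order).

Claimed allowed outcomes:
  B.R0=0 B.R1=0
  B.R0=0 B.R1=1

missing: B.R0=1 B.R1=1

outcome vector order: (B.R0,B.R1)
TSO: 3 outcomes — {00, 01, 11}
TSO∖claimed = {11}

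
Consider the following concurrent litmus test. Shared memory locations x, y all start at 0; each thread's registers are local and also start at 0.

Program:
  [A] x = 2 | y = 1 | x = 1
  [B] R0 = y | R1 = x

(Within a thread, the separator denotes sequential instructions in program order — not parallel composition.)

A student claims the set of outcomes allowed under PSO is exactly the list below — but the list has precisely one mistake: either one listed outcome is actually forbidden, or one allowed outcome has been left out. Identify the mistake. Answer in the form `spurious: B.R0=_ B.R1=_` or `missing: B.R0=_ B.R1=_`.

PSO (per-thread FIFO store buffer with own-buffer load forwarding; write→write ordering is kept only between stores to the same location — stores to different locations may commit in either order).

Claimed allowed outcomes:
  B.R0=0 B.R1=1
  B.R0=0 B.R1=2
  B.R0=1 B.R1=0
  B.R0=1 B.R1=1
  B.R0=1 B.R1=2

outcome vector order: (B.R0,B.R1)
PSO: 6 outcomes — {0/0, 0/1, 0/2, 1/0, 1/1, 1/2}
PSO∖claimed = {0/0}

missing: B.R0=0 B.R1=0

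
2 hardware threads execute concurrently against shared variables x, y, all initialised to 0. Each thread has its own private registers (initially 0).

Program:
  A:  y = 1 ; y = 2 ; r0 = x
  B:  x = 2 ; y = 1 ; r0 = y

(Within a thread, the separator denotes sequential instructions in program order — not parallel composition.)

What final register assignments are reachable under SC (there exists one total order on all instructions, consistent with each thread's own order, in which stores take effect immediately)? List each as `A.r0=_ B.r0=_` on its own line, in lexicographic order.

outcome vector order: (A.r0,B.r0)
|SC outcomes| = 3

A.r0=0 B.r0=1
A.r0=2 B.r0=1
A.r0=2 B.r0=2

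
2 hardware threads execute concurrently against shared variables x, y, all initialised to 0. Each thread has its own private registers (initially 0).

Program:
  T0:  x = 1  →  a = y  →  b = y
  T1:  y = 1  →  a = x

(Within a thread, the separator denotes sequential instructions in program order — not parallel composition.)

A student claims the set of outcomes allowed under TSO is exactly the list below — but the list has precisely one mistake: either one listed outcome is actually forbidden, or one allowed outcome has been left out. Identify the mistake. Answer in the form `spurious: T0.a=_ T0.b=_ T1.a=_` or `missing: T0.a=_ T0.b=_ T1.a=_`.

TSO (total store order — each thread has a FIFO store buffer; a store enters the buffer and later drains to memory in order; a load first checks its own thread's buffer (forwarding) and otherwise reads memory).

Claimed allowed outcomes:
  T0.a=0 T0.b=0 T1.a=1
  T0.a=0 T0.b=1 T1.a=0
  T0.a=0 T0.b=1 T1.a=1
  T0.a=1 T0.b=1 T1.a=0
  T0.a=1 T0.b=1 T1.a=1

missing: T0.a=0 T0.b=0 T1.a=0

outcome vector order: (T0.a,T0.b,T1.a)
[TSO] allowed = {(0,0,0) (0,0,1) (0,1,0) (0,1,1) (1,1,0) (1,1,1)}
TSO∖claimed = {(0,0,0)}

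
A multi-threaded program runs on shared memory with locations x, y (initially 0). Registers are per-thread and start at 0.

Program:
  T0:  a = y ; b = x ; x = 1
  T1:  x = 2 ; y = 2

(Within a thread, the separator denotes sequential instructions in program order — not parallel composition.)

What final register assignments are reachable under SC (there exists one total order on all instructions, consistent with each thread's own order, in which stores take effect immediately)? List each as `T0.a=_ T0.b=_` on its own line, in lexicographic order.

T0.a=0 T0.b=0
T0.a=0 T0.b=2
T0.a=2 T0.b=2

outcome vector order: (T0.a,T0.b)
|SC outcomes| = 3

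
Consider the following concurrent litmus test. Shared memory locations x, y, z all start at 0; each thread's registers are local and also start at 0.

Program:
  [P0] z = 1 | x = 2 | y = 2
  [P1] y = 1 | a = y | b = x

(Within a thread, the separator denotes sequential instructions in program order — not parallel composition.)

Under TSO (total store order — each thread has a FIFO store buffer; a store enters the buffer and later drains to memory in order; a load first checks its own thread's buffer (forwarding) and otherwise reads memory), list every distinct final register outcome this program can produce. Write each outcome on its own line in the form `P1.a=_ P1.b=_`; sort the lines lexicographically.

outcome vector order: (P1.a,P1.b)
|TSO outcomes| = 3

P1.a=1 P1.b=0
P1.a=1 P1.b=2
P1.a=2 P1.b=2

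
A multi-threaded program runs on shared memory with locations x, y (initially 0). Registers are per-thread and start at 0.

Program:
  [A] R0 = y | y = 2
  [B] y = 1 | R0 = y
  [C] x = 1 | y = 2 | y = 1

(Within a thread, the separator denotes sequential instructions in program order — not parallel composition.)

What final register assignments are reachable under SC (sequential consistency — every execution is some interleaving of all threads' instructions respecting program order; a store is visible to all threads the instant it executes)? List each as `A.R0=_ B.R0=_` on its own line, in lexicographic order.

outcome vector order: (A.R0,B.R0)
|SC outcomes| = 6

A.R0=0 B.R0=1
A.R0=0 B.R0=2
A.R0=1 B.R0=1
A.R0=1 B.R0=2
A.R0=2 B.R0=1
A.R0=2 B.R0=2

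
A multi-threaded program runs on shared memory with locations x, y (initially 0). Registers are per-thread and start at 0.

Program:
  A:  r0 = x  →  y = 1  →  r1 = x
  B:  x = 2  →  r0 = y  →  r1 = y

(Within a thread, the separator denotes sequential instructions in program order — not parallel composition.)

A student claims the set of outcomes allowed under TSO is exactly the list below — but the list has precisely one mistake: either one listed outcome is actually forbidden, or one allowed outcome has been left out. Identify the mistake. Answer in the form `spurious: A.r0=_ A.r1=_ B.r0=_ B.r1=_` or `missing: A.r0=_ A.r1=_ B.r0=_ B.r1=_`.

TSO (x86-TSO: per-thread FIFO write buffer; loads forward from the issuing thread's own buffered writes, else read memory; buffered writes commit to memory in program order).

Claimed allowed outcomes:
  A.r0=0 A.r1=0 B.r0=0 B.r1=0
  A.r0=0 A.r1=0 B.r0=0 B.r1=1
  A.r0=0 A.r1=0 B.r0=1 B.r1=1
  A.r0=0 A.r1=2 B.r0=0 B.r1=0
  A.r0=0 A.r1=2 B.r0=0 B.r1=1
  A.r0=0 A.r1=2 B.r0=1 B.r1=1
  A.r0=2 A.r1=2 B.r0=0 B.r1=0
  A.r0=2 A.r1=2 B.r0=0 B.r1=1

missing: A.r0=2 A.r1=2 B.r0=1 B.r1=1

outcome vector order: (A.r0,A.r1,B.r0,B.r1)
under TSO → 0000, 0001, 0011, 0200, 0201, 0211, 2200, 2201, 2211
TSO∖claimed = {2211}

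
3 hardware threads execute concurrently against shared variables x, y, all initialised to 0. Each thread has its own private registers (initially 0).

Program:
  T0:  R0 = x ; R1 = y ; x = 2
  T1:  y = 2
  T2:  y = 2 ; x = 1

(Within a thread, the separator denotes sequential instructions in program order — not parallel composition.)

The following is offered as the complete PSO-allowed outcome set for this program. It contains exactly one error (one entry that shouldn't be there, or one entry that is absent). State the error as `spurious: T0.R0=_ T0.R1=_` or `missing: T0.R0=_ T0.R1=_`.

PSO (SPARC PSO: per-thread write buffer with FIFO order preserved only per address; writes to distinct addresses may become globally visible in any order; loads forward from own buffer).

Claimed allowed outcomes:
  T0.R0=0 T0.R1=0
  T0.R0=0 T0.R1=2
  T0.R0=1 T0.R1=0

missing: T0.R0=1 T0.R1=2

outcome vector order: (T0.R0,T0.R1)
PSO (4): 00, 02, 10, 12
PSO∖claimed = {12}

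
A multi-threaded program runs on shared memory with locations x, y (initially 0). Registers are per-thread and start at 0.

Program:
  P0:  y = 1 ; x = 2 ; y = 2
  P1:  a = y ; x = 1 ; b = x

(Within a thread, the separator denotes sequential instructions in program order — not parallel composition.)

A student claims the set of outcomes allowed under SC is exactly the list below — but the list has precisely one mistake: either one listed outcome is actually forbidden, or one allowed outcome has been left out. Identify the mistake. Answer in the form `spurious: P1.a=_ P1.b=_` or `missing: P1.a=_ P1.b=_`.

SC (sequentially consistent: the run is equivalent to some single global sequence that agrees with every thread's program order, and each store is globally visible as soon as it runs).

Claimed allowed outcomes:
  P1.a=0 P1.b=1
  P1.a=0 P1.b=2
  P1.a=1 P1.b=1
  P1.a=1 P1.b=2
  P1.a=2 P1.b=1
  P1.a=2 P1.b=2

outcome vector order: (P1.a,P1.b)
[SC] allowed = {(0,1) (0,2) (1,1) (1,2) (2,1)}
claimed∖SC = {(2,2)}

spurious: P1.a=2 P1.b=2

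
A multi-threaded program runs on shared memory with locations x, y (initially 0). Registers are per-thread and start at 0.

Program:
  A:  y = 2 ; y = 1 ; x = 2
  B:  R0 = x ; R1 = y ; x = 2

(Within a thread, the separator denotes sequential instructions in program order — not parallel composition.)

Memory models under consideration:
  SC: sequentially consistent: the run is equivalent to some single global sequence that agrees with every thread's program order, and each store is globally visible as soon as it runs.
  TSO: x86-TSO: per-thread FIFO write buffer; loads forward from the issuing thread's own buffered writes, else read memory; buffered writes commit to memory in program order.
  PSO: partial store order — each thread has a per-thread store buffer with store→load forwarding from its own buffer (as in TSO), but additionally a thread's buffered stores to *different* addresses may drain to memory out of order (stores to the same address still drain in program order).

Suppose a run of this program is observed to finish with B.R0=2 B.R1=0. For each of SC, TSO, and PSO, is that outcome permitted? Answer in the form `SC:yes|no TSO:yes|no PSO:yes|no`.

SC:no TSO:no PSO:yes

outcome vector order: (B.R0,B.R1)
SC (4): 0/0, 0/1, 0/2, 2/1
TSO (4): 0/0, 0/1, 0/2, 2/1
PSO (6): 0/0, 0/1, 0/2, 2/0, 2/1, 2/2
target 2/0 ∈ {PSO}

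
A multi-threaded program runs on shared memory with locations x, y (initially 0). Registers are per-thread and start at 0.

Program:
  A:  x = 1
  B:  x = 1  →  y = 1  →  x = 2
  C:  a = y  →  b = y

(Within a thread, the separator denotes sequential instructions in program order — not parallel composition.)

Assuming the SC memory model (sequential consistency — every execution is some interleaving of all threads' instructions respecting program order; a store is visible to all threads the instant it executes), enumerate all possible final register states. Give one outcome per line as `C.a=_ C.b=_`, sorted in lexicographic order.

outcome vector order: (C.a,C.b)
|SC outcomes| = 3

C.a=0 C.b=0
C.a=0 C.b=1
C.a=1 C.b=1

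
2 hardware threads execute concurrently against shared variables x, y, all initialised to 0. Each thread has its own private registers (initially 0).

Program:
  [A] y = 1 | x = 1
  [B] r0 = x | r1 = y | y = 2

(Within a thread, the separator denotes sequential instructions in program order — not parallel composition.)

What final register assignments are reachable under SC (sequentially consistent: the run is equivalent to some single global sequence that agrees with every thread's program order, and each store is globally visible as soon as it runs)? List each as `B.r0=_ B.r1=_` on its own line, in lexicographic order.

outcome vector order: (B.r0,B.r1)
|SC outcomes| = 3

B.r0=0 B.r1=0
B.r0=0 B.r1=1
B.r0=1 B.r1=1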